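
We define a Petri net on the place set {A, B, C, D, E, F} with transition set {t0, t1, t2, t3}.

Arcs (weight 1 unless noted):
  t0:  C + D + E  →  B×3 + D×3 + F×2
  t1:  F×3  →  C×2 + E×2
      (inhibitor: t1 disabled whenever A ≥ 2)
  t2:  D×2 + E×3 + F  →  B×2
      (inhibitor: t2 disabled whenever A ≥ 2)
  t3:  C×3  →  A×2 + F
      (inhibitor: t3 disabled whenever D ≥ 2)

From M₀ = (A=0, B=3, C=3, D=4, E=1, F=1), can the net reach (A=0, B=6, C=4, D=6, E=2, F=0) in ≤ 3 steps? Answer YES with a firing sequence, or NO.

step 1: fire t0:  (A=0, B=3, C=3, D=4, E=1, F=1) → (A=0, B=6, C=2, D=6, E=0, F=3)
step 2: fire t1:  (A=0, B=6, C=2, D=6, E=0, F=3) → (A=0, B=6, C=4, D=6, E=2, F=0)

YES — reachable via ⟨t0, t1⟩ (2 firings)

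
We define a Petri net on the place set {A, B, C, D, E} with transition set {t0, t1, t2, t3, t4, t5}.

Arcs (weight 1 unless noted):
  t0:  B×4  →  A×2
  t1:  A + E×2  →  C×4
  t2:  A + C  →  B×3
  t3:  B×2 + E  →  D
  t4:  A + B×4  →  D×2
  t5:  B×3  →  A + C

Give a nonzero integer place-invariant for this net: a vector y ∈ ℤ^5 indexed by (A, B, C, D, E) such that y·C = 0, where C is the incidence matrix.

y = (A:2, B:1, C:1, D:3, E:1)

Incidence matrix C (rows=places, cols=transitions):
       t0   t1   t2   t3   t4   t5
    A   2   -1   -1    0   -1    1
    B  -4    0    3   -2   -4   -3
    C   0    4   -1    0    0    1
    D   0    0    0    1    2    0
    E   0   -2    0   -1    0    0

Candidate y = [2, 1, 1, 3, 1]; check y·C column-wise:
  col t0: 2·2 + 1·-4 + 1·0 + 3·0 + 1·0 = 0
  col t1: 2·-1 + 1·0 + 1·4 + 3·0 + 1·-2 = 0
  col t2: 2·-1 + 1·3 + 1·-1 + 3·0 + 1·0 = 0
  col t3: 2·0 + 1·-2 + 1·0 + 3·1 + 1·-1 = 0
  col t4: 2·-1 + 1·-4 + 1·0 + 3·2 + 1·0 = 0
  col t5: 2·1 + 1·-3 + 1·1 + 3·0 + 1·0 = 0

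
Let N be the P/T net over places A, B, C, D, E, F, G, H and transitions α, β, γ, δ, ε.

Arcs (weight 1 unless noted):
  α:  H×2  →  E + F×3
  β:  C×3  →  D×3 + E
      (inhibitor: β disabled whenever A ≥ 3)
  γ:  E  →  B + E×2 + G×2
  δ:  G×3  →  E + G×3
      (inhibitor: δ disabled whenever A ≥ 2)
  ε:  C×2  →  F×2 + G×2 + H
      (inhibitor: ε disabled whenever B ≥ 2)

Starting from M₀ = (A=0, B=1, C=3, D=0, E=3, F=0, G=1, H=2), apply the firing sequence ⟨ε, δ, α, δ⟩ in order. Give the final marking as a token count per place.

step 1: fire ε:  (A=0, B=1, C=3, D=0, E=3, F=0, G=1, H=2) → (A=0, B=1, C=1, D=0, E=3, F=2, G=3, H=3)
step 2: fire δ:  (A=0, B=1, C=1, D=0, E=3, F=2, G=3, H=3) → (A=0, B=1, C=1, D=0, E=4, F=2, G=3, H=3)
step 3: fire α:  (A=0, B=1, C=1, D=0, E=4, F=2, G=3, H=3) → (A=0, B=1, C=1, D=0, E=5, F=5, G=3, H=1)
step 4: fire δ:  (A=0, B=1, C=1, D=0, E=5, F=5, G=3, H=1) → (A=0, B=1, C=1, D=0, E=6, F=5, G=3, H=1)

(A=0, B=1, C=1, D=0, E=6, F=5, G=3, H=1)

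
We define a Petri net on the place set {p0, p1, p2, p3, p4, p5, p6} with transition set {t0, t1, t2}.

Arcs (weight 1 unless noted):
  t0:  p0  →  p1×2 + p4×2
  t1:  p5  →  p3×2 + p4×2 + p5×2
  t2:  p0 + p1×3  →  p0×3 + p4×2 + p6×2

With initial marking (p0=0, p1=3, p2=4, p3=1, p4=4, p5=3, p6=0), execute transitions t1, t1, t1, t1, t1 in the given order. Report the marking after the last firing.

step 1: fire t1:  (p0=0, p1=3, p2=4, p3=1, p4=4, p5=3, p6=0) → (p0=0, p1=3, p2=4, p3=3, p4=6, p5=4, p6=0)
step 2: fire t1:  (p0=0, p1=3, p2=4, p3=3, p4=6, p5=4, p6=0) → (p0=0, p1=3, p2=4, p3=5, p4=8, p5=5, p6=0)
step 3: fire t1:  (p0=0, p1=3, p2=4, p3=5, p4=8, p5=5, p6=0) → (p0=0, p1=3, p2=4, p3=7, p4=10, p5=6, p6=0)
step 4: fire t1:  (p0=0, p1=3, p2=4, p3=7, p4=10, p5=6, p6=0) → (p0=0, p1=3, p2=4, p3=9, p4=12, p5=7, p6=0)
step 5: fire t1:  (p0=0, p1=3, p2=4, p3=9, p4=12, p5=7, p6=0) → (p0=0, p1=3, p2=4, p3=11, p4=14, p5=8, p6=0)

(p0=0, p1=3, p2=4, p3=11, p4=14, p5=8, p6=0)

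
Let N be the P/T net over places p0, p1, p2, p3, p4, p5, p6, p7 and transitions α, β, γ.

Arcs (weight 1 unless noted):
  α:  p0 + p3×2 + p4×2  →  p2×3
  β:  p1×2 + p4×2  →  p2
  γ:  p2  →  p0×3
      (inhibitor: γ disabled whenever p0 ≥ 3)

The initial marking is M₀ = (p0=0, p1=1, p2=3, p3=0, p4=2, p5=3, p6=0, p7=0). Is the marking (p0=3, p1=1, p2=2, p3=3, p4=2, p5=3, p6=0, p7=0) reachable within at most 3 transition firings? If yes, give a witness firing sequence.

NO — not reachable within 3 firings

depth 0: 1 marking
depth 1: 2 markings reached so far
depth 2: 2 markings reached so far
(frontier empty at depth 2; search complete)
target is not among the 2 markings reachable within 3 steps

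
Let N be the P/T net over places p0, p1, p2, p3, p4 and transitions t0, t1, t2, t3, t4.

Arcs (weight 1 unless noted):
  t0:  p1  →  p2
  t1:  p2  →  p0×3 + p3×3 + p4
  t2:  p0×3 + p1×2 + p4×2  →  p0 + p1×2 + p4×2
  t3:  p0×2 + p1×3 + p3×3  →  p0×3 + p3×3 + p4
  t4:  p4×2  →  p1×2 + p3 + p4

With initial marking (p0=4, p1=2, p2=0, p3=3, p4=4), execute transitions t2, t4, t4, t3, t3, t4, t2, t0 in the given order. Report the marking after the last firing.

step 1: fire t2:  (p0=4, p1=2, p2=0, p3=3, p4=4) → (p0=2, p1=2, p2=0, p3=3, p4=4)
step 2: fire t4:  (p0=2, p1=2, p2=0, p3=3, p4=4) → (p0=2, p1=4, p2=0, p3=4, p4=3)
step 3: fire t4:  (p0=2, p1=4, p2=0, p3=4, p4=3) → (p0=2, p1=6, p2=0, p3=5, p4=2)
step 4: fire t3:  (p0=2, p1=6, p2=0, p3=5, p4=2) → (p0=3, p1=3, p2=0, p3=5, p4=3)
step 5: fire t3:  (p0=3, p1=3, p2=0, p3=5, p4=3) → (p0=4, p1=0, p2=0, p3=5, p4=4)
step 6: fire t4:  (p0=4, p1=0, p2=0, p3=5, p4=4) → (p0=4, p1=2, p2=0, p3=6, p4=3)
step 7: fire t2:  (p0=4, p1=2, p2=0, p3=6, p4=3) → (p0=2, p1=2, p2=0, p3=6, p4=3)
step 8: fire t0:  (p0=2, p1=2, p2=0, p3=6, p4=3) → (p0=2, p1=1, p2=1, p3=6, p4=3)

(p0=2, p1=1, p2=1, p3=6, p4=3)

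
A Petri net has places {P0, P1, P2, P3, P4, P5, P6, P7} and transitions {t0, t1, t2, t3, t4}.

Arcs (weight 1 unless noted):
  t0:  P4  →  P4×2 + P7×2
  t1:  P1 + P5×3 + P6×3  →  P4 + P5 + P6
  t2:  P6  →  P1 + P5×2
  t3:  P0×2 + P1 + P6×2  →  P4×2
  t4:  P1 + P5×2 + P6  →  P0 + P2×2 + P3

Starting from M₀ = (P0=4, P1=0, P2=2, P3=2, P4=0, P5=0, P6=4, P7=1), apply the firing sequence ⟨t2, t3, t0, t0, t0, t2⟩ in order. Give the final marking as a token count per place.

step 1: fire t2:  (P0=4, P1=0, P2=2, P3=2, P4=0, P5=0, P6=4, P7=1) → (P0=4, P1=1, P2=2, P3=2, P4=0, P5=2, P6=3, P7=1)
step 2: fire t3:  (P0=4, P1=1, P2=2, P3=2, P4=0, P5=2, P6=3, P7=1) → (P0=2, P1=0, P2=2, P3=2, P4=2, P5=2, P6=1, P7=1)
step 3: fire t0:  (P0=2, P1=0, P2=2, P3=2, P4=2, P5=2, P6=1, P7=1) → (P0=2, P1=0, P2=2, P3=2, P4=3, P5=2, P6=1, P7=3)
step 4: fire t0:  (P0=2, P1=0, P2=2, P3=2, P4=3, P5=2, P6=1, P7=3) → (P0=2, P1=0, P2=2, P3=2, P4=4, P5=2, P6=1, P7=5)
step 5: fire t0:  (P0=2, P1=0, P2=2, P3=2, P4=4, P5=2, P6=1, P7=5) → (P0=2, P1=0, P2=2, P3=2, P4=5, P5=2, P6=1, P7=7)
step 6: fire t2:  (P0=2, P1=0, P2=2, P3=2, P4=5, P5=2, P6=1, P7=7) → (P0=2, P1=1, P2=2, P3=2, P4=5, P5=4, P6=0, P7=7)

(P0=2, P1=1, P2=2, P3=2, P4=5, P5=4, P6=0, P7=7)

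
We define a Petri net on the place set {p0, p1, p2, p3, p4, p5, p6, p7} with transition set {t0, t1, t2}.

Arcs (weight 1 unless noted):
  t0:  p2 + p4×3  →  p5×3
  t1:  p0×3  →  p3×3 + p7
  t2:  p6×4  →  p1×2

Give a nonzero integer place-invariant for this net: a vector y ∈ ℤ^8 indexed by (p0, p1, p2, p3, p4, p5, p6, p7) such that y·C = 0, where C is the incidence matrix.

Incidence matrix C (rows=places, cols=transitions):
       t0   t1   t2
   p0   0   -3    0
   p1   0    0    2
   p2  -1    0    0
   p3   0    3    0
   p4  -3    0    0
   p5   3    0    0
   p6   0    0   -4
   p7   0    1    0

Candidate y = [1, 0, 0, 1, 0, 0, 0, 0]; check y·C column-wise:
  col t0: 1·0 + 0·-1 + 1·0 + 0·-3 + 0·3 = 0
  col t1: 1·-3 + 1·3 + 0·1 = 0
  col t2: 1·0 + 0·2 + 1·0 + 0·-4 = 0

y = (p0:1, p1:0, p2:0, p3:1, p4:0, p5:0, p6:0, p7:0)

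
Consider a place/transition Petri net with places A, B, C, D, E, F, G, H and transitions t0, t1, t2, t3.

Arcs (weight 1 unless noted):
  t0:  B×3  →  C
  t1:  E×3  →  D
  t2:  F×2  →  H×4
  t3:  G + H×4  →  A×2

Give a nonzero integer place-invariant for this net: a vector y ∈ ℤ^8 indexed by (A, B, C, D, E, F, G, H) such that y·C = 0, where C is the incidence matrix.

Incidence matrix C (rows=places, cols=transitions):
       t0   t1   t2   t3
    A   0    0    0    2
    B  -3    0    0    0
    C   1    0    0    0
    D   0    1    0    0
    E   0   -3    0    0
    F   0    0   -2    0
    G   0    0    0   -1
    H   0    0    4   -4

Candidate y = [0, 1, 3, 0, 0, 0, 0, 0]; check y·C column-wise:
  col t0: 1·-3 + 3·1 = 0
  col t1: 1·0 + 3·0 + 0·1 + 0·-3 = 0
  col t2: 1·0 + 3·0 + 0·-2 + 0·4 = 0
  col t3: 0·2 + 1·0 + 3·0 + 0·-1 + 0·-4 = 0

y = (A:0, B:1, C:3, D:0, E:0, F:0, G:0, H:0)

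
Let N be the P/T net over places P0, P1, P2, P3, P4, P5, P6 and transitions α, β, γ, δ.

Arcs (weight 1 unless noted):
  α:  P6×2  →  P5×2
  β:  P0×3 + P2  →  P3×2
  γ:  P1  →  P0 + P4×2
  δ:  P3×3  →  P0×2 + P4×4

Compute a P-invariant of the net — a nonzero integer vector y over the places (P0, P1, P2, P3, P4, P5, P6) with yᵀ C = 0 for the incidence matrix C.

Incidence matrix C (rows=places, cols=transitions):
        α    β    γ    δ
   P0   0   -3    1    2
   P1   0    0   -1    0
   P2   0   -1    0    0
   P3   0    2    0   -3
   P4   0    0    2    4
   P5   2    0    0    0
   P6  -2    0    0    0

Candidate y = [3, 3, -5, 2, 0, 0, 0]; check y·C column-wise:
  col α: 3·0 + 3·0 + -5·0 + 2·0 + 0·2 + 0·-2 = 0
  col β: 3·-3 + 3·0 + -5·-1 + 2·2 = 0
  col γ: 3·1 + 3·-1 + -5·0 + 2·0 + 0·2 = 0
  col δ: 3·2 + 3·0 + -5·0 + 2·-3 + 0·4 = 0

y = (P0:3, P1:3, P2:-5, P3:2, P4:0, P5:0, P6:0)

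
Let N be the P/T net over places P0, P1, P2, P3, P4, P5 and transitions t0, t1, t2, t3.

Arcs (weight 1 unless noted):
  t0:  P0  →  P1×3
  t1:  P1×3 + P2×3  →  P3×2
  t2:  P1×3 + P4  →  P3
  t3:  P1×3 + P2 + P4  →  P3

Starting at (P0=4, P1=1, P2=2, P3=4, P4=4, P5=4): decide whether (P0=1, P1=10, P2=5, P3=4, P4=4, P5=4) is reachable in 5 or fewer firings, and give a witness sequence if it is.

depth 0: 1 marking
depth 1: 2 markings reached so far
depth 2: 5 markings reached so far
depth 3: 8 markings reached so far
depth 4: 14 markings reached so far
depth 5: 19 markings reached so far
target is not among the 19 markings reachable within 5 steps

NO — not reachable within 5 firings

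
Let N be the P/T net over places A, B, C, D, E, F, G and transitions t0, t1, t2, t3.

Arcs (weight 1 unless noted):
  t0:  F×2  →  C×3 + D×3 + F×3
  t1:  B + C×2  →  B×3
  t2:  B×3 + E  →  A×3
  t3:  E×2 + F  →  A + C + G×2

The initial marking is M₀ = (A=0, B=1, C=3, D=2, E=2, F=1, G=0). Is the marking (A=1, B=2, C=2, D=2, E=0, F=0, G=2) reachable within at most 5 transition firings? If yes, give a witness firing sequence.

NO — not reachable within 5 firings

depth 0: 1 marking
depth 1: 3 markings reached so far
depth 2: 5 markings reached so far
depth 3: 6 markings reached so far
depth 4: 6 markings reached so far
(frontier empty at depth 4; search complete)
target is not among the 6 markings reachable within 5 steps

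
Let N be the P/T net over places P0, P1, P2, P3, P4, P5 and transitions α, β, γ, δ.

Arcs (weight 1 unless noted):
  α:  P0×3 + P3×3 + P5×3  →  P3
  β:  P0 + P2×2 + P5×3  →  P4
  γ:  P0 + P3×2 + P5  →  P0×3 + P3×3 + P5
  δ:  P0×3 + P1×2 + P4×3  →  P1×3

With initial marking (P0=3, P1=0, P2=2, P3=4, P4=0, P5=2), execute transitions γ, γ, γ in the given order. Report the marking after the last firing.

step 1: fire γ:  (P0=3, P1=0, P2=2, P3=4, P4=0, P5=2) → (P0=5, P1=0, P2=2, P3=5, P4=0, P5=2)
step 2: fire γ:  (P0=5, P1=0, P2=2, P3=5, P4=0, P5=2) → (P0=7, P1=0, P2=2, P3=6, P4=0, P5=2)
step 3: fire γ:  (P0=7, P1=0, P2=2, P3=6, P4=0, P5=2) → (P0=9, P1=0, P2=2, P3=7, P4=0, P5=2)

(P0=9, P1=0, P2=2, P3=7, P4=0, P5=2)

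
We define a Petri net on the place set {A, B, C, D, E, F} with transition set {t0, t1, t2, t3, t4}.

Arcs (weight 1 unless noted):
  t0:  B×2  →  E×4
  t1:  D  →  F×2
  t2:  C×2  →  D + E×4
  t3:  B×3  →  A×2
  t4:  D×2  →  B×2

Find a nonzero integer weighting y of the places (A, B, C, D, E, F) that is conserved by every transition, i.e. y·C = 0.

y = (A:3, B:2, C:3, D:2, E:1, F:1)

Incidence matrix C (rows=places, cols=transitions):
       t0   t1   t2   t3   t4
    A   0    0    0    2    0
    B  -2    0    0   -3    2
    C   0    0   -2    0    0
    D   0   -1    1    0   -2
    E   4    0    4    0    0
    F   0    2    0    0    0

Candidate y = [3, 2, 3, 2, 1, 1]; check y·C column-wise:
  col t0: 3·0 + 2·-2 + 3·0 + 2·0 + 1·4 + 1·0 = 0
  col t1: 3·0 + 2·0 + 3·0 + 2·-1 + 1·0 + 1·2 = 0
  col t2: 3·0 + 2·0 + 3·-2 + 2·1 + 1·4 + 1·0 = 0
  col t3: 3·2 + 2·-3 + 3·0 + 2·0 + 1·0 + 1·0 = 0
  col t4: 3·0 + 2·2 + 3·0 + 2·-2 + 1·0 + 1·0 = 0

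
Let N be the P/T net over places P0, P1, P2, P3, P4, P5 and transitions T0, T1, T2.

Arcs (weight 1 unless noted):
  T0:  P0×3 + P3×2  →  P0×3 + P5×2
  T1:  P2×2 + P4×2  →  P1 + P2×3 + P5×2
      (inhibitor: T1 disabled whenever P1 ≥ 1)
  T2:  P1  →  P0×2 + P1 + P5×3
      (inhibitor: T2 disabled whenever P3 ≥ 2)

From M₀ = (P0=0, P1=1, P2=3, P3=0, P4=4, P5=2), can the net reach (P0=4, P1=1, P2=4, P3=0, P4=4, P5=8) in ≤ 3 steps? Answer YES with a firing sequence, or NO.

NO — not reachable within 3 firings

depth 0: 1 marking
depth 1: 2 markings reached so far
depth 2: 3 markings reached so far
depth 3: 4 markings reached so far
target is not among the 4 markings reachable within 3 steps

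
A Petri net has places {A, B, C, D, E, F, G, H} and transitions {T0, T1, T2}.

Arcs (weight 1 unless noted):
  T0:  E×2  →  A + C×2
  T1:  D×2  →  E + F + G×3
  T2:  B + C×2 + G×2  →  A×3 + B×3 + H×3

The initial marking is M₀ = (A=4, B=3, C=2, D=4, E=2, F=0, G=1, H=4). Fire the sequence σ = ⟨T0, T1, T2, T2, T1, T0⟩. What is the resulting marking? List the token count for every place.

(A=12, B=7, C=2, D=0, E=0, F=2, G=3, H=10)

step 1: fire T0:  (A=4, B=3, C=2, D=4, E=2, F=0, G=1, H=4) → (A=5, B=3, C=4, D=4, E=0, F=0, G=1, H=4)
step 2: fire T1:  (A=5, B=3, C=4, D=4, E=0, F=0, G=1, H=4) → (A=5, B=3, C=4, D=2, E=1, F=1, G=4, H=4)
step 3: fire T2:  (A=5, B=3, C=4, D=2, E=1, F=1, G=4, H=4) → (A=8, B=5, C=2, D=2, E=1, F=1, G=2, H=7)
step 4: fire T2:  (A=8, B=5, C=2, D=2, E=1, F=1, G=2, H=7) → (A=11, B=7, C=0, D=2, E=1, F=1, G=0, H=10)
step 5: fire T1:  (A=11, B=7, C=0, D=2, E=1, F=1, G=0, H=10) → (A=11, B=7, C=0, D=0, E=2, F=2, G=3, H=10)
step 6: fire T0:  (A=11, B=7, C=0, D=0, E=2, F=2, G=3, H=10) → (A=12, B=7, C=2, D=0, E=0, F=2, G=3, H=10)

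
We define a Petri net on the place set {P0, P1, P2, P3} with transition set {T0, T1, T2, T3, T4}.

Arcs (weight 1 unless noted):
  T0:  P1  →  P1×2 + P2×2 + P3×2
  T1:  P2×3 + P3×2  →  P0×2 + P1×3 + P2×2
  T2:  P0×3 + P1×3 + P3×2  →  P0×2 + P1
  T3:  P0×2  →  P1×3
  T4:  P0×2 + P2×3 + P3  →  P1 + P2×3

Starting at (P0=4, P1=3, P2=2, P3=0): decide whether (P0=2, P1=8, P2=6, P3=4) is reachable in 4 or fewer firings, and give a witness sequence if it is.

step 1: fire T0:  (P0=4, P1=3, P2=2, P3=0) → (P0=4, P1=4, P2=4, P3=2)
step 2: fire T0:  (P0=4, P1=4, P2=4, P3=2) → (P0=4, P1=5, P2=6, P3=4)
step 3: fire T3:  (P0=4, P1=5, P2=6, P3=4) → (P0=2, P1=8, P2=6, P3=4)

YES — reachable via ⟨T0, T0, T3⟩ (3 firings)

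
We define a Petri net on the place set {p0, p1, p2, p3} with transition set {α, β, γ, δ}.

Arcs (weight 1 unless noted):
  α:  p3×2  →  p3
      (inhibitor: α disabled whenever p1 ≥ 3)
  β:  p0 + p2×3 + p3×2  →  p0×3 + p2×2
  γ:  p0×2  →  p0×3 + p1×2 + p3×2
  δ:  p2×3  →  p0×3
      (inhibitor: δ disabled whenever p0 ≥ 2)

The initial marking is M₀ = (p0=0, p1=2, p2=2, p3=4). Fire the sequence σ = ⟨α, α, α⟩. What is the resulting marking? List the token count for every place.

step 1: fire α:  (p0=0, p1=2, p2=2, p3=4) → (p0=0, p1=2, p2=2, p3=3)
step 2: fire α:  (p0=0, p1=2, p2=2, p3=3) → (p0=0, p1=2, p2=2, p3=2)
step 3: fire α:  (p0=0, p1=2, p2=2, p3=2) → (p0=0, p1=2, p2=2, p3=1)

(p0=0, p1=2, p2=2, p3=1)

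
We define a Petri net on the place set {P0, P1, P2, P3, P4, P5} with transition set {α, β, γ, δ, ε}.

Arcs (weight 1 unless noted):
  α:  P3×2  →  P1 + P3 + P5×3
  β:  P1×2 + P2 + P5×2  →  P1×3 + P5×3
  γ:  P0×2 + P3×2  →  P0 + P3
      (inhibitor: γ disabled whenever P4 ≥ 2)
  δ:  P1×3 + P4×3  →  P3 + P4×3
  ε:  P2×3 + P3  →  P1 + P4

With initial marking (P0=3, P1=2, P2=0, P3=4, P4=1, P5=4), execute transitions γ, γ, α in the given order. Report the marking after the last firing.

step 1: fire γ:  (P0=3, P1=2, P2=0, P3=4, P4=1, P5=4) → (P0=2, P1=2, P2=0, P3=3, P4=1, P5=4)
step 2: fire γ:  (P0=2, P1=2, P2=0, P3=3, P4=1, P5=4) → (P0=1, P1=2, P2=0, P3=2, P4=1, P5=4)
step 3: fire α:  (P0=1, P1=2, P2=0, P3=2, P4=1, P5=4) → (P0=1, P1=3, P2=0, P3=1, P4=1, P5=7)

(P0=1, P1=3, P2=0, P3=1, P4=1, P5=7)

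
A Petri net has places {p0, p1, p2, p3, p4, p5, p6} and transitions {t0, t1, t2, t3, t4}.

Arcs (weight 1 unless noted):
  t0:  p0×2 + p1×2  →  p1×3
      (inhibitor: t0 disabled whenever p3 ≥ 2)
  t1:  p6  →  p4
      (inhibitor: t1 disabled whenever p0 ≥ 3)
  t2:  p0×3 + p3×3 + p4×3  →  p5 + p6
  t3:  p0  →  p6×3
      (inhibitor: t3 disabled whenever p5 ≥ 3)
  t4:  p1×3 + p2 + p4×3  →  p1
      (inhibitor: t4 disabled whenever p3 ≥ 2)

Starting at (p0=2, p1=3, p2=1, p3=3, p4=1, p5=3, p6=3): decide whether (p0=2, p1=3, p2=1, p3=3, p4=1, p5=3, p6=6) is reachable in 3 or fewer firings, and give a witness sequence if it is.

depth 0: 1 marking
depth 1: 2 markings reached so far
depth 2: 3 markings reached so far
depth 3: 4 markings reached so far
target is not among the 4 markings reachable within 3 steps

NO — not reachable within 3 firings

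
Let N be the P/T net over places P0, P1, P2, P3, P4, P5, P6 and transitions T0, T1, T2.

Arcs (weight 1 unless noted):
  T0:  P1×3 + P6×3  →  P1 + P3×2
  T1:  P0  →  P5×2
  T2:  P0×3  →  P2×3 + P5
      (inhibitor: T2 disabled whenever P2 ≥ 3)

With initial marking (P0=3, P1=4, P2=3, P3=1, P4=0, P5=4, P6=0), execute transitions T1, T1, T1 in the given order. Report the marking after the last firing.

step 1: fire T1:  (P0=3, P1=4, P2=3, P3=1, P4=0, P5=4, P6=0) → (P0=2, P1=4, P2=3, P3=1, P4=0, P5=6, P6=0)
step 2: fire T1:  (P0=2, P1=4, P2=3, P3=1, P4=0, P5=6, P6=0) → (P0=1, P1=4, P2=3, P3=1, P4=0, P5=8, P6=0)
step 3: fire T1:  (P0=1, P1=4, P2=3, P3=1, P4=0, P5=8, P6=0) → (P0=0, P1=4, P2=3, P3=1, P4=0, P5=10, P6=0)

(P0=0, P1=4, P2=3, P3=1, P4=0, P5=10, P6=0)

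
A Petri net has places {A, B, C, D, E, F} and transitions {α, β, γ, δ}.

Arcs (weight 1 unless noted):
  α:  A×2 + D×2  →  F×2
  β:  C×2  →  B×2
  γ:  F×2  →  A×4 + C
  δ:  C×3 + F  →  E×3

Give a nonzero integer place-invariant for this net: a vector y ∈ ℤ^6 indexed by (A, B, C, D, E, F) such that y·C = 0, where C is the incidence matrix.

y = (A:1, B:-4, C:-4, D:-1, E:-4, F:0)

Incidence matrix C (rows=places, cols=transitions):
        α    β    γ    δ
    A  -2    0    4    0
    B   0    2    0    0
    C   0   -2    1   -3
    D  -2    0    0    0
    E   0    0    0    3
    F   2    0   -2   -1

Candidate y = [1, -4, -4, -1, -4, 0]; check y·C column-wise:
  col α: 1·-2 + -4·0 + -4·0 + -1·-2 + -4·0 + 0·2 = 0
  col β: 1·0 + -4·2 + -4·-2 + -1·0 + -4·0 = 0
  col γ: 1·4 + -4·0 + -4·1 + -1·0 + -4·0 + 0·-2 = 0
  col δ: 1·0 + -4·0 + -4·-3 + -1·0 + -4·3 + 0·-1 = 0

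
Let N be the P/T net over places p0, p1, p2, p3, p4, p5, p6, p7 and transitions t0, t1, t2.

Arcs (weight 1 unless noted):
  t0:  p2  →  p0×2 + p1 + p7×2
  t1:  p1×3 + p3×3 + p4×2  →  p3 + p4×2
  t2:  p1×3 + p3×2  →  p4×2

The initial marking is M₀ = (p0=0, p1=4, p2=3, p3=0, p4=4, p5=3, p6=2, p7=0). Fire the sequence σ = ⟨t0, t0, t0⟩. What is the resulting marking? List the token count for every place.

step 1: fire t0:  (p0=0, p1=4, p2=3, p3=0, p4=4, p5=3, p6=2, p7=0) → (p0=2, p1=5, p2=2, p3=0, p4=4, p5=3, p6=2, p7=2)
step 2: fire t0:  (p0=2, p1=5, p2=2, p3=0, p4=4, p5=3, p6=2, p7=2) → (p0=4, p1=6, p2=1, p3=0, p4=4, p5=3, p6=2, p7=4)
step 3: fire t0:  (p0=4, p1=6, p2=1, p3=0, p4=4, p5=3, p6=2, p7=4) → (p0=6, p1=7, p2=0, p3=0, p4=4, p5=3, p6=2, p7=6)

(p0=6, p1=7, p2=0, p3=0, p4=4, p5=3, p6=2, p7=6)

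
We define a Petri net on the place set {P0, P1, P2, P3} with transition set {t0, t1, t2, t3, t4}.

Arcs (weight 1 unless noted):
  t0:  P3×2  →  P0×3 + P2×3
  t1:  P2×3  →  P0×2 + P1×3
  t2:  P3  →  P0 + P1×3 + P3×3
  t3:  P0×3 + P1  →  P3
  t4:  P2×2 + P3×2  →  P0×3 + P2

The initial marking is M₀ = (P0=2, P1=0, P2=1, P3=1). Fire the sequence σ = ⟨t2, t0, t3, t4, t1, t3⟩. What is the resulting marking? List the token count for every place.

step 1: fire t2:  (P0=2, P1=0, P2=1, P3=1) → (P0=3, P1=3, P2=1, P3=3)
step 2: fire t0:  (P0=3, P1=3, P2=1, P3=3) → (P0=6, P1=3, P2=4, P3=1)
step 3: fire t3:  (P0=6, P1=3, P2=4, P3=1) → (P0=3, P1=2, P2=4, P3=2)
step 4: fire t4:  (P0=3, P1=2, P2=4, P3=2) → (P0=6, P1=2, P2=3, P3=0)
step 5: fire t1:  (P0=6, P1=2, P2=3, P3=0) → (P0=8, P1=5, P2=0, P3=0)
step 6: fire t3:  (P0=8, P1=5, P2=0, P3=0) → (P0=5, P1=4, P2=0, P3=1)

(P0=5, P1=4, P2=0, P3=1)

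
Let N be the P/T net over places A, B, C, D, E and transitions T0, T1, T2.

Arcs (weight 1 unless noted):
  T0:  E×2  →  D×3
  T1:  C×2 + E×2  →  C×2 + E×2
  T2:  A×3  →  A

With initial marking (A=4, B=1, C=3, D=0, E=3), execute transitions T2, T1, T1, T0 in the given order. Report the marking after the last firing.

step 1: fire T2:  (A=4, B=1, C=3, D=0, E=3) → (A=2, B=1, C=3, D=0, E=3)
step 2: fire T1:  (A=2, B=1, C=3, D=0, E=3) → (A=2, B=1, C=3, D=0, E=3)
step 3: fire T1:  (A=2, B=1, C=3, D=0, E=3) → (A=2, B=1, C=3, D=0, E=3)
step 4: fire T0:  (A=2, B=1, C=3, D=0, E=3) → (A=2, B=1, C=3, D=3, E=1)

(A=2, B=1, C=3, D=3, E=1)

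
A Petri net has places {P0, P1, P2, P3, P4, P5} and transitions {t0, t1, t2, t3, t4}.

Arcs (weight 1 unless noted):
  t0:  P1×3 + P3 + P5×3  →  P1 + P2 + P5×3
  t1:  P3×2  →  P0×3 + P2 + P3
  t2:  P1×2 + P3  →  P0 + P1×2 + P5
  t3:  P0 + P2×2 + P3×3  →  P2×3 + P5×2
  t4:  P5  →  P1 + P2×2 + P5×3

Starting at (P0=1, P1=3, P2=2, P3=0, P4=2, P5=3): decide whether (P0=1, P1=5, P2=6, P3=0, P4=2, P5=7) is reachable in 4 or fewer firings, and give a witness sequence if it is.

YES — reachable via ⟨t4, t4⟩ (2 firings)

step 1: fire t4:  (P0=1, P1=3, P2=2, P3=0, P4=2, P5=3) → (P0=1, P1=4, P2=4, P3=0, P4=2, P5=5)
step 2: fire t4:  (P0=1, P1=4, P2=4, P3=0, P4=2, P5=5) → (P0=1, P1=5, P2=6, P3=0, P4=2, P5=7)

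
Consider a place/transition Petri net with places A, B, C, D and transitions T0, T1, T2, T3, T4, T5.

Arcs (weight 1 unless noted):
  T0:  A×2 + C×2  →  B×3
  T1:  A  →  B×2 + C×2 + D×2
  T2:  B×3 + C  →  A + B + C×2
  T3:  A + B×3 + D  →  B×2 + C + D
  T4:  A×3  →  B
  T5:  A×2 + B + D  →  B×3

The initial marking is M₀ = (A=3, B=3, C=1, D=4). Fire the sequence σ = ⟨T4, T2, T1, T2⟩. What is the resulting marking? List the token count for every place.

(A=1, B=2, C=5, D=6)

step 1: fire T4:  (A=3, B=3, C=1, D=4) → (A=0, B=4, C=1, D=4)
step 2: fire T2:  (A=0, B=4, C=1, D=4) → (A=1, B=2, C=2, D=4)
step 3: fire T1:  (A=1, B=2, C=2, D=4) → (A=0, B=4, C=4, D=6)
step 4: fire T2:  (A=0, B=4, C=4, D=6) → (A=1, B=2, C=5, D=6)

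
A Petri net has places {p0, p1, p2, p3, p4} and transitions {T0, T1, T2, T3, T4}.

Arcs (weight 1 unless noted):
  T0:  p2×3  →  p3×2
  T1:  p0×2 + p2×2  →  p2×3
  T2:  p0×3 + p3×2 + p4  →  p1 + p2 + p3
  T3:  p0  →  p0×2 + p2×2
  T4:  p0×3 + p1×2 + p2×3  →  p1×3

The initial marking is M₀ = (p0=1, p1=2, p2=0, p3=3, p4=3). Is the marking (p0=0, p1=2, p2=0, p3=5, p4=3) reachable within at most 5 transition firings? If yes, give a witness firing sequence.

YES — reachable via ⟨T3, T1, T0⟩ (3 firings)

step 1: fire T3:  (p0=1, p1=2, p2=0, p3=3, p4=3) → (p0=2, p1=2, p2=2, p3=3, p4=3)
step 2: fire T1:  (p0=2, p1=2, p2=2, p3=3, p4=3) → (p0=0, p1=2, p2=3, p3=3, p4=3)
step 3: fire T0:  (p0=0, p1=2, p2=3, p3=3, p4=3) → (p0=0, p1=2, p2=0, p3=5, p4=3)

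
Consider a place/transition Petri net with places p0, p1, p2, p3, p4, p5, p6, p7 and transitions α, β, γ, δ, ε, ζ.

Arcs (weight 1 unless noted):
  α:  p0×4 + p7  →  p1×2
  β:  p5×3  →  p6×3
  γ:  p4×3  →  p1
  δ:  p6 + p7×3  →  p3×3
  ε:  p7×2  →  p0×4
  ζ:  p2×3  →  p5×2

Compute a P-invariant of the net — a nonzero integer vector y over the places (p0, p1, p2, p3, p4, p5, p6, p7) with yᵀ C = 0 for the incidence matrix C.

Incidence matrix C (rows=places, cols=transitions):
        α    β    γ    δ    ε    ζ
   p0  -4    0    0    0    4    0
   p1   2    0    1    0    0    0
   p2   0    0    0    0    0   -3
   p3   0    0    0    3    0    0
   p4   0    0   -3    0    0    0
   p5   0   -3    0    0    0    2
   p6   0    3    0   -1    0    0
   p7  -1    0    0   -3   -2    0

Candidate y = [0, 0, 2, 1, 0, 3, 3, 0]; check y·C column-wise:
  col α: 0·-4 + 0·2 + 2·0 + 1·0 + 3·0 + 3·0 + 0·-1 = 0
  col β: 2·0 + 1·0 + 3·-3 + 3·3 = 0
  col γ: 0·1 + 2·0 + 1·0 + 0·-3 + 3·0 + 3·0 = 0
  col δ: 2·0 + 1·3 + 3·0 + 3·-1 + 0·-3 = 0
  col ε: 0·4 + 2·0 + 1·0 + 3·0 + 3·0 + 0·-2 = 0
  col ζ: 2·-3 + 1·0 + 3·2 + 3·0 = 0

y = (p0:0, p1:0, p2:2, p3:1, p4:0, p5:3, p6:3, p7:0)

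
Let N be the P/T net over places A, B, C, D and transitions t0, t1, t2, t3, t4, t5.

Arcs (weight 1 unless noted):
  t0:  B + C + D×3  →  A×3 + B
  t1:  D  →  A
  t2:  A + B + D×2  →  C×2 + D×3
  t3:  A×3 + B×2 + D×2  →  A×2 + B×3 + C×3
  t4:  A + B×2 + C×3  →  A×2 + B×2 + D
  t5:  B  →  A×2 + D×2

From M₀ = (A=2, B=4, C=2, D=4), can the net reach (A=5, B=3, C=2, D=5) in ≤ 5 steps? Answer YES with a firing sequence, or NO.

YES — reachable via ⟨t1, t5⟩ (2 firings)

step 1: fire t1:  (A=2, B=4, C=2, D=4) → (A=3, B=4, C=2, D=3)
step 2: fire t5:  (A=3, B=4, C=2, D=3) → (A=5, B=3, C=2, D=5)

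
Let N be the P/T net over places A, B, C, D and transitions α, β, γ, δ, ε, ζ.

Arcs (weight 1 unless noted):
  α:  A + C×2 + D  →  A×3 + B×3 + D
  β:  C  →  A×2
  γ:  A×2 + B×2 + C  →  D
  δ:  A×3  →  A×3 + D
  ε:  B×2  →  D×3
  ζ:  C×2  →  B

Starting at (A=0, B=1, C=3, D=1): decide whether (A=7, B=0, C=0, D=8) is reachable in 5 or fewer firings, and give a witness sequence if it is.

depth 0: 1 marking
depth 1: 3 markings reached so far
depth 2: 7 markings reached so far
depth 3: 12 markings reached so far
depth 4: 17 markings reached so far
depth 5: 22 markings reached so far
target is not among the 22 markings reachable within 5 steps

NO — not reachable within 5 firings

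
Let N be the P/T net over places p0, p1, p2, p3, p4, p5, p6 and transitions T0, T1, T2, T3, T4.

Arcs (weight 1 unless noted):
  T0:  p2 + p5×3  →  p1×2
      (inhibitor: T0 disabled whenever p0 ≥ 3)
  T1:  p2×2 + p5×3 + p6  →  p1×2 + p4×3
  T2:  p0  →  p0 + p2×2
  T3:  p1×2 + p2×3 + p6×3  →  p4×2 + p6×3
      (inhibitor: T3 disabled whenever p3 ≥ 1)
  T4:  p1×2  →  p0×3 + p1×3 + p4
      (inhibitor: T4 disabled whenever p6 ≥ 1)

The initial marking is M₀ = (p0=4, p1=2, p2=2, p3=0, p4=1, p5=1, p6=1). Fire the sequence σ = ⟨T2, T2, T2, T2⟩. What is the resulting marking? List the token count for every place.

(p0=4, p1=2, p2=10, p3=0, p4=1, p5=1, p6=1)

step 1: fire T2:  (p0=4, p1=2, p2=2, p3=0, p4=1, p5=1, p6=1) → (p0=4, p1=2, p2=4, p3=0, p4=1, p5=1, p6=1)
step 2: fire T2:  (p0=4, p1=2, p2=4, p3=0, p4=1, p5=1, p6=1) → (p0=4, p1=2, p2=6, p3=0, p4=1, p5=1, p6=1)
step 3: fire T2:  (p0=4, p1=2, p2=6, p3=0, p4=1, p5=1, p6=1) → (p0=4, p1=2, p2=8, p3=0, p4=1, p5=1, p6=1)
step 4: fire T2:  (p0=4, p1=2, p2=8, p3=0, p4=1, p5=1, p6=1) → (p0=4, p1=2, p2=10, p3=0, p4=1, p5=1, p6=1)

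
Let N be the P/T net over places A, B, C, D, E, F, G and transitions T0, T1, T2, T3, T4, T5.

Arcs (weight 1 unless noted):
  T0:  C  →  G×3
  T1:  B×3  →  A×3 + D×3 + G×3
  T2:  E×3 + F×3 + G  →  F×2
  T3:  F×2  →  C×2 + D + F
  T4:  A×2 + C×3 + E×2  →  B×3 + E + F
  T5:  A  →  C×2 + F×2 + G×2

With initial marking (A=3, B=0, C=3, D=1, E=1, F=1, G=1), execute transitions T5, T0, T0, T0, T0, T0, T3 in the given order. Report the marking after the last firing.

(A=2, B=0, C=2, D=2, E=1, F=2, G=18)

step 1: fire T5:  (A=3, B=0, C=3, D=1, E=1, F=1, G=1) → (A=2, B=0, C=5, D=1, E=1, F=3, G=3)
step 2: fire T0:  (A=2, B=0, C=5, D=1, E=1, F=3, G=3) → (A=2, B=0, C=4, D=1, E=1, F=3, G=6)
step 3: fire T0:  (A=2, B=0, C=4, D=1, E=1, F=3, G=6) → (A=2, B=0, C=3, D=1, E=1, F=3, G=9)
step 4: fire T0:  (A=2, B=0, C=3, D=1, E=1, F=3, G=9) → (A=2, B=0, C=2, D=1, E=1, F=3, G=12)
step 5: fire T0:  (A=2, B=0, C=2, D=1, E=1, F=3, G=12) → (A=2, B=0, C=1, D=1, E=1, F=3, G=15)
step 6: fire T0:  (A=2, B=0, C=1, D=1, E=1, F=3, G=15) → (A=2, B=0, C=0, D=1, E=1, F=3, G=18)
step 7: fire T3:  (A=2, B=0, C=0, D=1, E=1, F=3, G=18) → (A=2, B=0, C=2, D=2, E=1, F=2, G=18)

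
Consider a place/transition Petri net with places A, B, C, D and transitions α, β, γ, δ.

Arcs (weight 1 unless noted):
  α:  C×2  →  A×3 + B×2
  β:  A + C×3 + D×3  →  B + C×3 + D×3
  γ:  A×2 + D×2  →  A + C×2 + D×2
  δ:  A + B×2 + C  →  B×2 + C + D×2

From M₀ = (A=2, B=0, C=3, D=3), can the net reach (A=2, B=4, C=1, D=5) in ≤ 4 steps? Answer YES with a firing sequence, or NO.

step 1: fire β:  (A=2, B=0, C=3, D=3) → (A=1, B=1, C=3, D=3)
step 2: fire β:  (A=1, B=1, C=3, D=3) → (A=0, B=2, C=3, D=3)
step 3: fire α:  (A=0, B=2, C=3, D=3) → (A=3, B=4, C=1, D=3)
step 4: fire δ:  (A=3, B=4, C=1, D=3) → (A=2, B=4, C=1, D=5)

YES — reachable via ⟨β, β, α, δ⟩ (4 firings)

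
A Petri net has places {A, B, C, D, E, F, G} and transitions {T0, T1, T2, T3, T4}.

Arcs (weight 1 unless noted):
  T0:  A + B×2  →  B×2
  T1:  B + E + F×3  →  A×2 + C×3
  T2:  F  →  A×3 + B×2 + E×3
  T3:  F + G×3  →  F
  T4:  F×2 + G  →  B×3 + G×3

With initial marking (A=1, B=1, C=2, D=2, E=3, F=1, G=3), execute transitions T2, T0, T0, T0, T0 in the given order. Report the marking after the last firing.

step 1: fire T2:  (A=1, B=1, C=2, D=2, E=3, F=1, G=3) → (A=4, B=3, C=2, D=2, E=6, F=0, G=3)
step 2: fire T0:  (A=4, B=3, C=2, D=2, E=6, F=0, G=3) → (A=3, B=3, C=2, D=2, E=6, F=0, G=3)
step 3: fire T0:  (A=3, B=3, C=2, D=2, E=6, F=0, G=3) → (A=2, B=3, C=2, D=2, E=6, F=0, G=3)
step 4: fire T0:  (A=2, B=3, C=2, D=2, E=6, F=0, G=3) → (A=1, B=3, C=2, D=2, E=6, F=0, G=3)
step 5: fire T0:  (A=1, B=3, C=2, D=2, E=6, F=0, G=3) → (A=0, B=3, C=2, D=2, E=6, F=0, G=3)

(A=0, B=3, C=2, D=2, E=6, F=0, G=3)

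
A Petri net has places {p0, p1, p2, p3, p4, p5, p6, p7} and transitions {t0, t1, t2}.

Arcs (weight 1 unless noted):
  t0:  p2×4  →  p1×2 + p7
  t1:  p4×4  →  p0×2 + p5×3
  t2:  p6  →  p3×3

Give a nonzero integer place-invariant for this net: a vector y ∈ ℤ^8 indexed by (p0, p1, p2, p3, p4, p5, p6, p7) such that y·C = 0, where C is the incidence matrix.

Incidence matrix C (rows=places, cols=transitions):
       t0   t1   t2
   p0   0    2    0
   p1   2    0    0
   p2  -4    0    0
   p3   0    0    3
   p4   0   -4    0
   p5   0    3    0
   p6   0    0   -1
   p7   1    0    0

Candidate y = [0, 2, 1, 0, 0, 0, 0, 0]; check y·C column-wise:
  col t0: 2·2 + 1·-4 + 0·1 = 0
  col t1: 0·2 + 2·0 + 1·0 + 0·-4 + 0·3 = 0
  col t2: 2·0 + 1·0 + 0·3 + 0·-1 = 0

y = (p0:0, p1:2, p2:1, p3:0, p4:0, p5:0, p6:0, p7:0)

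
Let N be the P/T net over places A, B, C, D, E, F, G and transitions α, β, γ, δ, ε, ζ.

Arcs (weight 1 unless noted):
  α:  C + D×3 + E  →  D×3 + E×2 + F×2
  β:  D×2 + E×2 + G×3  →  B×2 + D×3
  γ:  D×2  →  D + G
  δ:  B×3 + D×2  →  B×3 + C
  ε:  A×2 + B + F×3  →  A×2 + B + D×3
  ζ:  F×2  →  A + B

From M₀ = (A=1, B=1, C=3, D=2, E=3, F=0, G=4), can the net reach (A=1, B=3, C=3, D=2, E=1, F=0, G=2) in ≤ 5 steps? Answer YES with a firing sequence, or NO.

step 1: fire β:  (A=1, B=1, C=3, D=2, E=3, F=0, G=4) → (A=1, B=3, C=3, D=3, E=1, F=0, G=1)
step 2: fire γ:  (A=1, B=3, C=3, D=3, E=1, F=0, G=1) → (A=1, B=3, C=3, D=2, E=1, F=0, G=2)

YES — reachable via ⟨β, γ⟩ (2 firings)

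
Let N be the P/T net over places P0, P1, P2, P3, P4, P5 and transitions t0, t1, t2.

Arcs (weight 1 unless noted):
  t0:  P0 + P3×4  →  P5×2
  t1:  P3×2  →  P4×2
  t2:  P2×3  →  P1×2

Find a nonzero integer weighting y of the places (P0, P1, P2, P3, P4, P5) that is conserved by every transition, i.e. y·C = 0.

y = (P0:0, P1:3, P2:2, P3:0, P4:0, P5:0)

Incidence matrix C (rows=places, cols=transitions):
       t0   t1   t2
   P0  -1    0    0
   P1   0    0    2
   P2   0    0   -3
   P3  -4   -2    0
   P4   0    2    0
   P5   2    0    0

Candidate y = [0, 3, 2, 0, 0, 0]; check y·C column-wise:
  col t0: 0·-1 + 3·0 + 2·0 + 0·-4 + 0·2 = 0
  col t1: 3·0 + 2·0 + 0·-2 + 0·2 = 0
  col t2: 3·2 + 2·-3 = 0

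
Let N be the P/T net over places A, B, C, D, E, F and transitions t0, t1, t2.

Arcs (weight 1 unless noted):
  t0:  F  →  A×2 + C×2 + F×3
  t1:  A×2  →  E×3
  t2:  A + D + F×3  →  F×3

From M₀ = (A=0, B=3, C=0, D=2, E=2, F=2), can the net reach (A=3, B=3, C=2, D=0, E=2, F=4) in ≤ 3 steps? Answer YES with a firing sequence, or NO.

depth 0: 1 marking
depth 1: 2 markings reached so far
depth 2: 5 markings reached so far
depth 3: 9 markings reached so far
target is not among the 9 markings reachable within 3 steps

NO — not reachable within 3 firings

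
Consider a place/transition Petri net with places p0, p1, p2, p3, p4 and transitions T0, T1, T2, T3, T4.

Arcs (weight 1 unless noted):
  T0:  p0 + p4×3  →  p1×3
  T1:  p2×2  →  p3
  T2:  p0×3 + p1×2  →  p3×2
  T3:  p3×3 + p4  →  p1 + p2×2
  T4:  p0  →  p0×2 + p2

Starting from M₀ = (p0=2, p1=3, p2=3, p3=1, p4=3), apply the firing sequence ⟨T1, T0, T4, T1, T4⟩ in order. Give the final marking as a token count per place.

(p0=3, p1=6, p2=1, p3=3, p4=0)

step 1: fire T1:  (p0=2, p1=3, p2=3, p3=1, p4=3) → (p0=2, p1=3, p2=1, p3=2, p4=3)
step 2: fire T0:  (p0=2, p1=3, p2=1, p3=2, p4=3) → (p0=1, p1=6, p2=1, p3=2, p4=0)
step 3: fire T4:  (p0=1, p1=6, p2=1, p3=2, p4=0) → (p0=2, p1=6, p2=2, p3=2, p4=0)
step 4: fire T1:  (p0=2, p1=6, p2=2, p3=2, p4=0) → (p0=2, p1=6, p2=0, p3=3, p4=0)
step 5: fire T4:  (p0=2, p1=6, p2=0, p3=3, p4=0) → (p0=3, p1=6, p2=1, p3=3, p4=0)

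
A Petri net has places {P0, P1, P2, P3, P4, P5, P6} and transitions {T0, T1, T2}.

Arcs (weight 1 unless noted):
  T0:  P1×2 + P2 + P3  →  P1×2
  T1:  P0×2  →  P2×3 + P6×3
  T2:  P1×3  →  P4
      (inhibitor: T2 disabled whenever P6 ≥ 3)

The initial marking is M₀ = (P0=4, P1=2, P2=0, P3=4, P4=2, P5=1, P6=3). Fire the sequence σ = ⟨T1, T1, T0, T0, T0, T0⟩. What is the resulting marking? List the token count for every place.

step 1: fire T1:  (P0=4, P1=2, P2=0, P3=4, P4=2, P5=1, P6=3) → (P0=2, P1=2, P2=3, P3=4, P4=2, P5=1, P6=6)
step 2: fire T1:  (P0=2, P1=2, P2=3, P3=4, P4=2, P5=1, P6=6) → (P0=0, P1=2, P2=6, P3=4, P4=2, P5=1, P6=9)
step 3: fire T0:  (P0=0, P1=2, P2=6, P3=4, P4=2, P5=1, P6=9) → (P0=0, P1=2, P2=5, P3=3, P4=2, P5=1, P6=9)
step 4: fire T0:  (P0=0, P1=2, P2=5, P3=3, P4=2, P5=1, P6=9) → (P0=0, P1=2, P2=4, P3=2, P4=2, P5=1, P6=9)
step 5: fire T0:  (P0=0, P1=2, P2=4, P3=2, P4=2, P5=1, P6=9) → (P0=0, P1=2, P2=3, P3=1, P4=2, P5=1, P6=9)
step 6: fire T0:  (P0=0, P1=2, P2=3, P3=1, P4=2, P5=1, P6=9) → (P0=0, P1=2, P2=2, P3=0, P4=2, P5=1, P6=9)

(P0=0, P1=2, P2=2, P3=0, P4=2, P5=1, P6=9)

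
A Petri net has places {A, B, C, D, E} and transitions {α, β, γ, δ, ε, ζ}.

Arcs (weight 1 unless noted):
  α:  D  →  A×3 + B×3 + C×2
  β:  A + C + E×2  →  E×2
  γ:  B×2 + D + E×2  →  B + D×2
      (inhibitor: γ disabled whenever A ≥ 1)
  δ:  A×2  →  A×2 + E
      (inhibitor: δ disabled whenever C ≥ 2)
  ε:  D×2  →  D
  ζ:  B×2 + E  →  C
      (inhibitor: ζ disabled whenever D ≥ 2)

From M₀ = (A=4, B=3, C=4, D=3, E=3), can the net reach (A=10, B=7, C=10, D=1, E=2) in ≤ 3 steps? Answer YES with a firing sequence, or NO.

NO — not reachable within 3 firings

depth 0: 1 marking
depth 1: 4 markings reached so far
depth 2: 10 markings reached so far
depth 3: 22 markings reached so far
target is not among the 22 markings reachable within 3 steps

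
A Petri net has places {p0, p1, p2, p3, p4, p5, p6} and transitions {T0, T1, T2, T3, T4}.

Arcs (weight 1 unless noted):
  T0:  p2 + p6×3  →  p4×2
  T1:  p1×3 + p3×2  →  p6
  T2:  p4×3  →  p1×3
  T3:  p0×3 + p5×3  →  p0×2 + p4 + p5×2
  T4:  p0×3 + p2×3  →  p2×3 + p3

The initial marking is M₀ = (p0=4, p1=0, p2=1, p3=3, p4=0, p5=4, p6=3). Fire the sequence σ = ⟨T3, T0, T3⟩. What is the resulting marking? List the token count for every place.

(p0=2, p1=0, p2=0, p3=3, p4=4, p5=2, p6=0)

step 1: fire T3:  (p0=4, p1=0, p2=1, p3=3, p4=0, p5=4, p6=3) → (p0=3, p1=0, p2=1, p3=3, p4=1, p5=3, p6=3)
step 2: fire T0:  (p0=3, p1=0, p2=1, p3=3, p4=1, p5=3, p6=3) → (p0=3, p1=0, p2=0, p3=3, p4=3, p5=3, p6=0)
step 3: fire T3:  (p0=3, p1=0, p2=0, p3=3, p4=3, p5=3, p6=0) → (p0=2, p1=0, p2=0, p3=3, p4=4, p5=2, p6=0)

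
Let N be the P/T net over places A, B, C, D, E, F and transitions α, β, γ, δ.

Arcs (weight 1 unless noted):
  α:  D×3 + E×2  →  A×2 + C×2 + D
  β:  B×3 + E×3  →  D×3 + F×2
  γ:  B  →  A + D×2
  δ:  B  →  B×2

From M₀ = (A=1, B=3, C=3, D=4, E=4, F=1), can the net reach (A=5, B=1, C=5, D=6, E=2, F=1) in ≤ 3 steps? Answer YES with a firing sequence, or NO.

step 1: fire α:  (A=1, B=3, C=3, D=4, E=4, F=1) → (A=3, B=3, C=5, D=2, E=2, F=1)
step 2: fire γ:  (A=3, B=3, C=5, D=2, E=2, F=1) → (A=4, B=2, C=5, D=4, E=2, F=1)
step 3: fire γ:  (A=4, B=2, C=5, D=4, E=2, F=1) → (A=5, B=1, C=5, D=6, E=2, F=1)

YES — reachable via ⟨α, γ, γ⟩ (3 firings)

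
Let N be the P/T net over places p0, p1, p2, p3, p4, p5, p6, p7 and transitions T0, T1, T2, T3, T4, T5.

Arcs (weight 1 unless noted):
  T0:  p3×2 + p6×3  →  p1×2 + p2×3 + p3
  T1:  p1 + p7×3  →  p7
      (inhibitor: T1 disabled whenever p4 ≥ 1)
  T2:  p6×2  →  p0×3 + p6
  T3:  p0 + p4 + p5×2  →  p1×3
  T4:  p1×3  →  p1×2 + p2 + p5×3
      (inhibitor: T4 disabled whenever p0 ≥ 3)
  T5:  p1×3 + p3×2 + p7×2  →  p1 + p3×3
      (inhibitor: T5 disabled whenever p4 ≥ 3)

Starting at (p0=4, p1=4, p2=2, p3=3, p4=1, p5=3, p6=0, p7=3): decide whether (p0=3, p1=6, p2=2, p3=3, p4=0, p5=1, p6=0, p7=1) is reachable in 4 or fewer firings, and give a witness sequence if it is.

step 1: fire T3:  (p0=4, p1=4, p2=2, p3=3, p4=1, p5=3, p6=0, p7=3) → (p0=3, p1=7, p2=2, p3=3, p4=0, p5=1, p6=0, p7=3)
step 2: fire T1:  (p0=3, p1=7, p2=2, p3=3, p4=0, p5=1, p6=0, p7=3) → (p0=3, p1=6, p2=2, p3=3, p4=0, p5=1, p6=0, p7=1)

YES — reachable via ⟨T3, T1⟩ (2 firings)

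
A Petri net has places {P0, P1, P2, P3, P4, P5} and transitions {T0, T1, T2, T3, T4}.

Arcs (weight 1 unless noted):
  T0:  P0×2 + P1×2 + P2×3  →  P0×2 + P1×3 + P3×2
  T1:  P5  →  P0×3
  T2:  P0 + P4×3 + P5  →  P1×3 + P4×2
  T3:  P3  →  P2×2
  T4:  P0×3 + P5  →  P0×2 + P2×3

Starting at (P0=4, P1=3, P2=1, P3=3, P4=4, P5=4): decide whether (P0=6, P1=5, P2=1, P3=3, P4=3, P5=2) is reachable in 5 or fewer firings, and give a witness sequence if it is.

depth 0: 1 marking
depth 1: 5 markings reached so far
depth 2: 17 markings reached so far
depth 3: 42 markings reached so far
depth 4: 86 markings reached so far
depth 5: 142 markings reached so far
target is not among the 142 markings reachable within 5 steps

NO — not reachable within 5 firings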